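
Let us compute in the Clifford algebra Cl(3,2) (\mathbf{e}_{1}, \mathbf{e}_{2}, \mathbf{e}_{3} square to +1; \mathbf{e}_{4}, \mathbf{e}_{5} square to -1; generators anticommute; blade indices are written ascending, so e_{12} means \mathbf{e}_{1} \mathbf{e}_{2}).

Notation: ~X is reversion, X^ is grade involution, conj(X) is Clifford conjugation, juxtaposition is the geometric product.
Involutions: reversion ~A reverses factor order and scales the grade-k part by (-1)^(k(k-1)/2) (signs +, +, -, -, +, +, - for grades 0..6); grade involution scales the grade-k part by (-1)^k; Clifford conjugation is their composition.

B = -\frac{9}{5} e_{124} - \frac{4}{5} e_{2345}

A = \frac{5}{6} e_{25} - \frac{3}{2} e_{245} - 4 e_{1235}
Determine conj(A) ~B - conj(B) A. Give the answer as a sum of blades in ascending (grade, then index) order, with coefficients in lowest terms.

first term: -\frac{6}{5} e_{3} - \frac{16}{5} e_{14} + \frac{27}{10} e_{15} + \frac{2}{3} e_{34} - \frac{3}{2} e_{145} - \frac{36}{5} e_{345}
second term: \frac{6}{5} e_{3} + \frac{16}{5} e_{14} + \frac{27}{10} e_{15} - \frac{2}{3} e_{34} + \frac{3}{2} e_{145} + \frac{36}{5} e_{345}
Answer: -\frac{12}{5} e_{3} - \frac{32}{5} e_{14} + \frac{4}{3} e_{34} - 3 e_{145} - \frac{72}{5} e_{345}


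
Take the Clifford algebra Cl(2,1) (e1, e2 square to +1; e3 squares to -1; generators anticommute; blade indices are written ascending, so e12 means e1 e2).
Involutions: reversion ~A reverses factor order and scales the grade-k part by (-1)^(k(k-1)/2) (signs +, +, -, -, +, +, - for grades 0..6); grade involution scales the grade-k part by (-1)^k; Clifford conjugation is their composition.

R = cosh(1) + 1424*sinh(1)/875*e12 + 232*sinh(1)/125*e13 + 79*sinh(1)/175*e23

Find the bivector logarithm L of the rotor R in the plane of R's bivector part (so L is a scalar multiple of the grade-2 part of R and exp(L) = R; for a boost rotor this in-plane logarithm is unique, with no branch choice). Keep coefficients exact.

The scalar part of R is cosh(1), so cosh pins the rapidity up to sign — the sign comes from the bivector part; dividing that part by sinh of the rapidity yields the plane, and the in-plane L = rapidity * plane is unique because the two sign choices cancel.
Concretely: cosh(rapidity) = cosh(1) gives rapidity = ±1, and since rapidity/sinh(rapidity) is even the sign is immaterial: L = (rapidity/sinh(rapidity)) * <R>_2 = (1/sinh(1)) * <R>_2.
Answer: 1424/875*e12 + 232/125*e13 + 79/175*e23


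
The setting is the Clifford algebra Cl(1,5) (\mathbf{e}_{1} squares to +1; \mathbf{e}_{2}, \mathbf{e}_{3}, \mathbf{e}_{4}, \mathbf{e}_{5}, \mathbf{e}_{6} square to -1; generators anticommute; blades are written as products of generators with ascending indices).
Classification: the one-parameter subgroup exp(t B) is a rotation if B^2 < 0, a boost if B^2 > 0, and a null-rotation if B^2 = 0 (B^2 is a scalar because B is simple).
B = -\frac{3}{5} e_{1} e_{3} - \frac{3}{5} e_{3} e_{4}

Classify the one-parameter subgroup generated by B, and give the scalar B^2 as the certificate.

B^2 term by term: the squares give (-\frac{3}{5})^2*(e_{1} e_{3})^2 + (-\frac{3}{5})^2*(e_{3} e_{4})^2 = \frac{9}{25}*(+1) + \frac{9}{25}*(-1) = 0 (each basis 2-blade squares to minus the product of its generators' squares); cross terms between blades sharing an index anticommute and cancel. So B^2 = 0.
Answer: null-rotation, certificate B^2 = 0. Because 0 is invariant under every versor sandwich, the classification follows from its sign alone.


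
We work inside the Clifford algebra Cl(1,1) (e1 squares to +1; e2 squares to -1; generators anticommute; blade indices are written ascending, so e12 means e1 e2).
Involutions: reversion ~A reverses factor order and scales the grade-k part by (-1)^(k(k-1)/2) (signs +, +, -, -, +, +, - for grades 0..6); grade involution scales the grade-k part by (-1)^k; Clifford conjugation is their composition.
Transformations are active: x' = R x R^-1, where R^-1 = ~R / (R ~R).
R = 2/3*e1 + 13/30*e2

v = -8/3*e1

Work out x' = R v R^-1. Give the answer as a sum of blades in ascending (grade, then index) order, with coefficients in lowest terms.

~R = 2/3*e1 + 13/30*e2, and R ~R = 77/300, so R^-1 = ~R / (77/300).
R v = -16/9 + 52/45*e12
Answer: -4552/693*e1 - 4160/693*e2


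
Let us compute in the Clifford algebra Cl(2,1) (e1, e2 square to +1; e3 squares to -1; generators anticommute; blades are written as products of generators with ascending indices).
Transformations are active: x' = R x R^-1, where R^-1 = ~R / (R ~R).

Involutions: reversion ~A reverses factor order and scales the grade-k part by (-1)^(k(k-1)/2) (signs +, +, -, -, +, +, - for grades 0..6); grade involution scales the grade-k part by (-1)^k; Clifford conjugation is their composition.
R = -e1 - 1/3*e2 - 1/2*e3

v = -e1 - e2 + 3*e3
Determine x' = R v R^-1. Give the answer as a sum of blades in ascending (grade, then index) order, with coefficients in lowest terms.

~R = -e1 - 1/3*e2 - 1/2*e3, and R ~R = 31/36, so R^-1 = ~R / (31/36).
R v = 17/6 + 2/3*e1 e2 - 7/2*e1 e3 - 3/2*e2 e3
Answer: -173/31*e1 - 37/31*e2 - 195/31*e3


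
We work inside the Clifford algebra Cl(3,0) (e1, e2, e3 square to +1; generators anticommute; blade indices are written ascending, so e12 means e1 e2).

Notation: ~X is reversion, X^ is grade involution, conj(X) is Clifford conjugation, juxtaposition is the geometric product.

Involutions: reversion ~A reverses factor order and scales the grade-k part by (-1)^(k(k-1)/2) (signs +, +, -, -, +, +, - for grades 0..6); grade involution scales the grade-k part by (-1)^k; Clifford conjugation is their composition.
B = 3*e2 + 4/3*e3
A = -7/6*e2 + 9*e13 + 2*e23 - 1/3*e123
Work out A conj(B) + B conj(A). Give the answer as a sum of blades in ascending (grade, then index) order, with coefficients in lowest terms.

first term: 7/2 - 12*e1 - 8/3*e2 + 6*e3 + 4/9*e12 - e13 + 14/9*e23 + 27*e123
second term: 7/2 + 12*e1 + 8/3*e2 - 6*e3 - 4/9*e12 + e13 - 14/9*e23 + 27*e123
Answer: 7 + 54*e123


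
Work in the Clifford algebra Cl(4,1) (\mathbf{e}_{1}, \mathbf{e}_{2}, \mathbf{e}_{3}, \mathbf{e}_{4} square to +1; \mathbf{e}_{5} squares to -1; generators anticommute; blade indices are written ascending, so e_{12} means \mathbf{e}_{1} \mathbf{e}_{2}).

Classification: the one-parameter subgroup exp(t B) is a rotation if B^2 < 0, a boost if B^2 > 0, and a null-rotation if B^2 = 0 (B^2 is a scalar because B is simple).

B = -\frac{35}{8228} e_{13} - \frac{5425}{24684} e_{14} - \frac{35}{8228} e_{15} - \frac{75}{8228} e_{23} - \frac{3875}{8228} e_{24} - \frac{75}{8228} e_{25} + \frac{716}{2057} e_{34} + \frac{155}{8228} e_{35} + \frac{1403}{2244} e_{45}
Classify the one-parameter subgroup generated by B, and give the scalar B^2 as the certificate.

B^2 term by term: the squares give (-\frac{35}{8228})^2*(e_{13})^2 + (-\frac{5425}{24684})^2*(e_{14})^2 + (-\frac{35}{8228})^2*(e_{15})^2 + (-\frac{75}{8228})^2*(e_{23})^2 + (-\frac{3875}{8228})^2*(e_{24})^2 + (-\frac{75}{8228})^2*(e_{25})^2 + (\frac{716}{2057})^2*(e_{34})^2 + (\frac{155}{8228})^2*(e_{35})^2 + (\frac{1403}{2244})^2*(e_{45})^2 = \frac{1225}{67699984}*(-1) + \frac{29430625}{609299856}*(-1) + \frac{1225}{67699984}*(+1) + \frac{5625}{67699984}*(-1) + \frac{15015625}{67699984}*(-1) + \frac{5625}{67699984}*(+1) + \frac{512656}{4231249}*(-1) + \frac{24025}{67699984}*(+1) + \frac{1968409}{5035536}*(+1) = 0 (each basis 2-blade squares to minus the product of its generators' squares); cross terms between blades sharing an index anticommute and cancel; the commuting (index-disjoint) pairs give grade-4 terms 2*c*c'*(blade product), which cancel blade by blade — e_{1234}: -\frac{135625}{33849992} + \frac{135625}{33849992} = 0; e_{1235}: -\frac{2625}{33849992} + \frac{2625}{33849992} = 0; e_{1245}: -\frac{135625}{33849992} + \frac{135625}{33849992} = 0; e_{1345}: -\frac{49105}{9231816} + \frac{840875}{101549976} - \frac{12530}{4231249} = 0; e_{2345}: -\frac{35075}{3077272} + \frac{600625}{33849992} - \frac{26850}{4231249} = 0 — confirming B is simple. So B^2 = 0.
Answer: null-rotation, certificate B^2 = 0. Certificate logic: 0 is a conjugation-invariant scalar, so its sign fixes rotation versus boost versus null-rotation outright.


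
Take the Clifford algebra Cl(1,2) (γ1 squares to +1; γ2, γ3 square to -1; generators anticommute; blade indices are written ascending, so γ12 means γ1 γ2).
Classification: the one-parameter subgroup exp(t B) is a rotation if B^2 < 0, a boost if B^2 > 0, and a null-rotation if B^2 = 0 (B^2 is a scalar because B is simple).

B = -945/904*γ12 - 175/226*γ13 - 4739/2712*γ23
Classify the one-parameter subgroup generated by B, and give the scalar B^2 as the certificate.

B^2 term by term: the squares give (-945/904)^2*(γ12)^2 + (-175/226)^2*(γ13)^2 + (-4739/2712)^2*(γ23)^2 = 893025/817216*(+1) + 30625/51076*(+1) + 22458121/7354944*(-1) = -49/36 (each basis 2-blade squares to minus the product of its generators' squares); cross terms between blades sharing an index anticommute and cancel. So B^2 = -49/36.
Answer: rotation, certificate B^2 = -49/36. Key observation: B^2 = -49/36 is a conjugation invariant, so its sign decides the class regardless of the surface form of B.


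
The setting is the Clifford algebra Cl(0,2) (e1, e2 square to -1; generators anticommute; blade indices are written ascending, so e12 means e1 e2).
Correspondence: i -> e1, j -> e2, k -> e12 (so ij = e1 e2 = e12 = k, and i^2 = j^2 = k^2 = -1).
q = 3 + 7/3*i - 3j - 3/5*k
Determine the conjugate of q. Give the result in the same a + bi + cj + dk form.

In blades: q = 3 + 7/3*e1 - 3*e2 - 3/5*e12.
Conjugation here is Clifford conjugation: the scalar is fixed and the grade-1 and grade-2 blades all flip sign, giving 3 - 7/3*e1 + 3*e2 + 3/5*e12; translating back:
Answer: 3 - 7/3*i + 3j + 3/5*k


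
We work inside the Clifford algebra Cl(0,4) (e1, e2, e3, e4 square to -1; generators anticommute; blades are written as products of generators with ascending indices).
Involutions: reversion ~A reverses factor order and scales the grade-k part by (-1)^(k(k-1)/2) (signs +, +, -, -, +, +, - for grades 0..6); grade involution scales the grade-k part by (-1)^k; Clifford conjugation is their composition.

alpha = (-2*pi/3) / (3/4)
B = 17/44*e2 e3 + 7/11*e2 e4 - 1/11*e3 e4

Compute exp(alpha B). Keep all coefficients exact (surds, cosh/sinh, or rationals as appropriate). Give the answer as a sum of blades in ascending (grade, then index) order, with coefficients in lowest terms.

B^2 term by term: the squares give (17/44)^2*(e2 e3)^2 + (7/11)^2*(e2 e4)^2 + (-1/11)^2*(e3 e4)^2 = 289/1936*(-1) + 49/121*(-1) + 1/121*(-1) = -9/16 (each basis 2-blade squares to minus the product of its generators' squares); cross terms between blades sharing an index anticommute and cancel. So B^2 = -9/16.
B^2 = -9/16 — since the square is negative, the closed form is circular: l = 3/4, alpha*l = -2*pi/3, so exp(alpha B) = cos(-2*pi/3) + (sin(-2*pi/3)/(3/4))*B = -1/2 + (-2*sqrt(3)/3)*B.
Answer: -1/2 - 17*sqrt(3)/66*e2 e3 - 14*sqrt(3)/33*e2 e4 + 2*sqrt(3)/33*e3 e4


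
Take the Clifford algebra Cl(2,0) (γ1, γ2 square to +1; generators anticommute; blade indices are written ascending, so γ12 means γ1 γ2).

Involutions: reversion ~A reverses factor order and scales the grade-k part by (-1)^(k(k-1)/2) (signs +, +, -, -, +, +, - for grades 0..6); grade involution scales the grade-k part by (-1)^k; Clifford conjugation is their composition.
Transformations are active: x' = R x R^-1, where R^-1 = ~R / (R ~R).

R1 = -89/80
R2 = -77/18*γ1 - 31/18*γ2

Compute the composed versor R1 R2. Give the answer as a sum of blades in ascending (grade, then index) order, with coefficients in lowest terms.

Distribute over the terms of R1 (each basis-blade product reordered to ascending indices, repeated generators contracted through their squares):
(-89/80) R2 = 6853/1440*γ1 + 2759/1440*γ2
Answer: 6853/1440*γ1 + 2759/1440*γ2


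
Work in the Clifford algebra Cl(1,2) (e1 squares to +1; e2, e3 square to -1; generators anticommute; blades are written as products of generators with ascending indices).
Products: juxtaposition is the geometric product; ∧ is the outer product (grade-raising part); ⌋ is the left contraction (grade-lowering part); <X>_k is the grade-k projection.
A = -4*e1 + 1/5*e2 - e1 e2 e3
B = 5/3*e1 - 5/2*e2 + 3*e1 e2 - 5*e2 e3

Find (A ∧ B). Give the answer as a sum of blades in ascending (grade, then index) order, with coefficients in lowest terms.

step 1: 29/3*e1 e2 + 20*e1 e2 e3
Answer: 29/3*e1 e2 + 20*e1 e2 e3


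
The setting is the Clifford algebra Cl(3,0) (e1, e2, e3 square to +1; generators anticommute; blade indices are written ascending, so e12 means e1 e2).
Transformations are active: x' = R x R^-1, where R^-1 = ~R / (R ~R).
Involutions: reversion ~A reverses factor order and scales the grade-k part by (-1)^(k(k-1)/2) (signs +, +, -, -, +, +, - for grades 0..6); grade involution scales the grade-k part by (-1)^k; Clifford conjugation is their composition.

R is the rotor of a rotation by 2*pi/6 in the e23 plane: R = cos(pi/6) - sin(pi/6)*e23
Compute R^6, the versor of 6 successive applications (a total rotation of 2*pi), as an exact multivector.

Rotor phase runs at HALF the rotation angle; powers of one rotor simply add phase, so after 6 steps in e23 the phase is 6*pi/6 = pi and R^6 = cos(pi) - sin(pi)*e23.
cos(pi) = -1 and sin(pi) = 0, so R^6 = -1. The total rotation 2*pi is 1 full turn, so every vector returns to itself, yet the rotor is -1, on the OTHER sheet of the double cover (an odd number of 2*pi turns).
Answer: -1


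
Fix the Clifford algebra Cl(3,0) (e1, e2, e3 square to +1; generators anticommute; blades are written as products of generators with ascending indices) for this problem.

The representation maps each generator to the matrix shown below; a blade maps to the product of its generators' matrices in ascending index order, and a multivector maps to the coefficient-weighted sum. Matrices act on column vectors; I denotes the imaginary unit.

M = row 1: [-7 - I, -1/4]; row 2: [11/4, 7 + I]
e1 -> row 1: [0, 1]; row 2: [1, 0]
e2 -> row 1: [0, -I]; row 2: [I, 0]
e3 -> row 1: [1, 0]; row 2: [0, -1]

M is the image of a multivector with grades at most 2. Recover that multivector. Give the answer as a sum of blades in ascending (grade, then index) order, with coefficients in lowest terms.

Method: 1, rho(e1), rho(e2), rho(e3) form a trace-orthogonal basis of the 2x2 complex matrices (tr(X Y) = 2 if X = Y, else 0), so M = m0*1 + m1*rho(e1) + m2*rho(e2) + m3*rho(e3) with m0 = tr(M)/2 = 0, m1 = tr(M rho(e1))/2 = 5/4, m2 = tr(M rho(e2))/2 = -3*I/2, m3 = tr(M rho(e3))/2 = -7 - I.
Multiplying table entries, the bivector images are rho(e1 e2) = I*rho(e3), rho(e1 e3) = -I*rho(e2), rho(e2 e3) = I*rho(e1); with real blade coefficients the real parts of m0..m3 are the coefficients of 1, e1, e2, e3 and the imaginary parts give the bivectors (e2 e3: Im m1, e1 e3: -Im m2, e1 e2: Im m3).
Answer: 5/4*e1 - 7*e3 - e1 e2 + 3/2*e1 e3


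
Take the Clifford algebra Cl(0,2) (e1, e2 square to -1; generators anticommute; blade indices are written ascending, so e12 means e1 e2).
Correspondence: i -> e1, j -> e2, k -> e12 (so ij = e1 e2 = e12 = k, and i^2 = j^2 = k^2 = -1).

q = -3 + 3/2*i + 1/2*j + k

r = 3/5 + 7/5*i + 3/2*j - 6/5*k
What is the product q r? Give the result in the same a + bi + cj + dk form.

In blades: q = -3 + 3/2*e1 + 1/2*e2 + e12, r = 3/5 + 7/5*e1 + 3/2*e2 - 6/5*e12.
Distribute q over r term by term (generator squares from the signature, products reordered to ascending indices): (-3)*r = -9/5 - 21/5*e1 - 9/2*e2 + 18/5*e12; (3/2*e1)*r = -21/10 + 9/10*e1 + 9/5*e2 + 9/4*e12; (1/2*e2)*r = -3/4 - 3/5*e1 + 3/10*e2 - 7/10*e12; (e12)*r = 6/5 - 3/2*e1 + 7/5*e2 + 3/5*e12.
Sum: -69/20 - 27/5*e1 - e2 + 23/4*e12; translating back through the correspondence:
Answer: -69/20 - 27/5*i - j + 23/4*k


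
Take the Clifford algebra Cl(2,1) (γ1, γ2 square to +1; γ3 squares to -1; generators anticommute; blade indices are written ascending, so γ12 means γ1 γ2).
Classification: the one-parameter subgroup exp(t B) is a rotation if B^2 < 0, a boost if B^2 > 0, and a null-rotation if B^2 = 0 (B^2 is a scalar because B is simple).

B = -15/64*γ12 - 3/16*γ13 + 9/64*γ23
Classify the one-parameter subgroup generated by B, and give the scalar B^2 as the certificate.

B^2 term by term: the squares give (-15/64)^2*(γ12)^2 + (-3/16)^2*(γ13)^2 + (9/64)^2*(γ23)^2 = 225/4096*(-1) + 9/256*(+1) + 81/4096*(+1) = 0 (each basis 2-blade squares to minus the product of its generators' squares); cross terms between blades sharing an index anticommute and cancel. So B^2 = 0.
Answer: null-rotation, certificate B^2 = 0. B^2 = 0 is basis-independent, so its sign is the whole story.


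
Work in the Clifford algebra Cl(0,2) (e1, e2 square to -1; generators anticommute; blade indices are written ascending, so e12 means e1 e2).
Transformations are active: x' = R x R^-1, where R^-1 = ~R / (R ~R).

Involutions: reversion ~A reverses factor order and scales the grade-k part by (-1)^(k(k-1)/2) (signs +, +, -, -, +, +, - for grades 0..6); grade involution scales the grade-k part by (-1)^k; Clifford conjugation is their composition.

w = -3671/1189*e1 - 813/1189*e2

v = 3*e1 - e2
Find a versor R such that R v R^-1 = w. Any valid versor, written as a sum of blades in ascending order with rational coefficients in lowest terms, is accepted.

Key observation: q(v) = q(w) = -10 (sandwiches preserve the norm), so R = v + w = -104/1189*e1 - 2002/1189*e2 works whenever it is invertible — the component of v along it is kept and (v - w)/2 reverses, sending v to w.
Answer: -104/1189*e1 - 2002/1189*e2


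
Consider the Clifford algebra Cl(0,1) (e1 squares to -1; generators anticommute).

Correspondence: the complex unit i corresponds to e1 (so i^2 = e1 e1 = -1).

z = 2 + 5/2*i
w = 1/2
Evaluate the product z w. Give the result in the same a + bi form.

In blades: z = 2 + 5/2*e1, w = 1/2.
Distribute z over w term by term (generator squares from the signature, products reordered to ascending indices): (2)*w = 1; (5/2*e1)*w = 5/4*e1.
Sum: 1 + 5/4*e1; translating back through the correspondence:
Answer: 1 + 5/4*i


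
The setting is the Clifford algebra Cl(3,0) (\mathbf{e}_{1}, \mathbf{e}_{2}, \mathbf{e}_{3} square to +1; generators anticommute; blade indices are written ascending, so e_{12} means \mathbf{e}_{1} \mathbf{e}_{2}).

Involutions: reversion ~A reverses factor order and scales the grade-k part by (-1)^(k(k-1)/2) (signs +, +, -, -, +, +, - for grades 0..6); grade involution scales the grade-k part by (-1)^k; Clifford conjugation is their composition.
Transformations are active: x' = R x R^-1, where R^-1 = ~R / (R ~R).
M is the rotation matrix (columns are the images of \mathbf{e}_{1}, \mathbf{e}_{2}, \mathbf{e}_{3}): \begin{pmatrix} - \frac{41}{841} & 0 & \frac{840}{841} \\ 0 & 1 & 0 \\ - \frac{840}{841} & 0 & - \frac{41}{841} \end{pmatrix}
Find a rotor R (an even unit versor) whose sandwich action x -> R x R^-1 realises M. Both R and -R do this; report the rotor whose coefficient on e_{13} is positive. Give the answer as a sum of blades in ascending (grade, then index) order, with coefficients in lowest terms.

Method: write R = a + b12*e_{12} + b13*e_{13} + b23*e_{23} with a^2 + b12^2 + b13^2 + b23^2 = 1 (so R^-1 = ~R). Expanding the columns R e_j ~R gives tr M = 4a^2 - 1 and, from the antisymmetric part, M21 - M12 = -4a*b12, M13 - M31 = 4a*b13, M32 - M23 = -4a*b23.
Here tr M = \frac{759}{841}, so a^2 = (1 + tr M)/4 = \frac{400}{841} and a = ±\frac{20}{29}. Taking a = \frac{20}{29}: M21 - M12 = 0, M13 - M31 = \frac{1680}{841}, M32 - M23 = 0, giving b12 = 0, b13 = \frac{21}{29}, b23 = 0, i.e. R = \frac{20}{29} + \frac{21}{29} e_{13}.
Its e_{13} coefficient is already positive.
Answer: \frac{20}{29} + \frac{21}{29} e_{13}. Uniqueness: Spin(3) -> SO(3) maps R and -R to the same rotation of trace \frac{759}{841}; fixing the sign of the e_{13} coefficient removes the ambiguity.


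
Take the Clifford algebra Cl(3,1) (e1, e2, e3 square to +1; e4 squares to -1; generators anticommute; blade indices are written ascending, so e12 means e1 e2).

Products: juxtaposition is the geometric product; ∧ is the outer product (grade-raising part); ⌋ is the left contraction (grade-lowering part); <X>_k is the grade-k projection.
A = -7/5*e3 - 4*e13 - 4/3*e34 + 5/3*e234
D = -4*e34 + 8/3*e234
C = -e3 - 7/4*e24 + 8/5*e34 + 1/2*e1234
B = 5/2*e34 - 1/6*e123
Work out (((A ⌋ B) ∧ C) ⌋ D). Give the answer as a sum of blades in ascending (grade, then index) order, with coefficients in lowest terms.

step 1: -10/3 + 2/3*e2 - 7/2*e4 + 7/30*e12
step 2: 10/3*e3 - 2/3*e23 + 35/6*e24 - 53/6*e34 - 7/30*e123 + 16/15*e234 - 97/75*e1234
step 3: 1718/45 - 212/9*e2 - 140/9*e3 - 104/9*e4 - 80/9*e24
Answer: 1718/45 - 212/9*e2 - 140/9*e3 - 104/9*e4 - 80/9*e24


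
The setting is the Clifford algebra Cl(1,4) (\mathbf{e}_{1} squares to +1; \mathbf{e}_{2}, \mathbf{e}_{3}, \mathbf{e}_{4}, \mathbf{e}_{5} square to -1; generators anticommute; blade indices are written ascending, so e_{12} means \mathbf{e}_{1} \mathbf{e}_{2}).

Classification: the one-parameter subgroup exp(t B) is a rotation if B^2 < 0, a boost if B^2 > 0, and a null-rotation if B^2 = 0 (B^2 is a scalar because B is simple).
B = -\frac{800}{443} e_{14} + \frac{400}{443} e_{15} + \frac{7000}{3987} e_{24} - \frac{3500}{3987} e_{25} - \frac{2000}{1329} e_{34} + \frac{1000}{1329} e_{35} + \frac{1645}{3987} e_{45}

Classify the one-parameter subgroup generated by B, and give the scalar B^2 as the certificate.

B^2 term by term: the squares give (-\frac{800}{443})^2*(e_{14})^2 + (\frac{400}{443})^2*(e_{15})^2 + (\frac{7000}{3987})^2*(e_{24})^2 + (-\frac{3500}{3987})^2*(e_{25})^2 + (-\frac{2000}{1329})^2*(e_{34})^2 + (\frac{1000}{1329})^2*(e_{35})^2 + (\frac{1645}{3987})^2*(e_{45})^2 = \frac{640000}{196249}*(+1) + \frac{160000}{196249}*(+1) + \frac{49000000}{15896169}*(-1) + \frac{12250000}{15896169}*(-1) + \frac{4000000}{1766241}*(-1) + \frac{1000000}{1766241}*(-1) + \frac{2706025}{15896169}*(-1) = -\frac{25}{9} (each basis 2-blade squares to minus the product of its generators' squares); cross terms between blades sharing an index anticommute and cancel; the commuting (index-disjoint) pairs give grade-4 terms 2*c*c'*(blade product), which cancel blade by blade — e_{1245}: -\frac{5600000}{1766241} + \frac{5600000}{1766241} = 0; e_{1345}: \frac{1600000}{588747} - \frac{1600000}{588747} = 0; e_{2345}: -\frac{14000000}{5298723} + \frac{14000000}{5298723} = 0 — confirming B is simple. So B^2 = -\frac{25}{9}.
Answer: rotation, certificate B^2 = -\frac{25}{9}. Because -\frac{25}{9} is invariant under every versor sandwich, the classification follows from its sign alone.


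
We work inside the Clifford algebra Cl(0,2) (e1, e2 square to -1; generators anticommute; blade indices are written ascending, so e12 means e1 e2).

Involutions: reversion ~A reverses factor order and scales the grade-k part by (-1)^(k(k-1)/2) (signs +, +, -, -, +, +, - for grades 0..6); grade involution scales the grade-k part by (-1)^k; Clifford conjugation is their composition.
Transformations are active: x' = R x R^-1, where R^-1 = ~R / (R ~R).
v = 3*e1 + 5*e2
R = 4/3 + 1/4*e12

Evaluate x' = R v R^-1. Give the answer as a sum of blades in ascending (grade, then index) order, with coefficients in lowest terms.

~R = 4/3 - 1/4*e12, and R ~R = 265/144, so R^-1 = ~R / (265/144).
R v = 11/4*e1 + 89/12*e2
Answer: 261/265*e1 + 1523/265*e2


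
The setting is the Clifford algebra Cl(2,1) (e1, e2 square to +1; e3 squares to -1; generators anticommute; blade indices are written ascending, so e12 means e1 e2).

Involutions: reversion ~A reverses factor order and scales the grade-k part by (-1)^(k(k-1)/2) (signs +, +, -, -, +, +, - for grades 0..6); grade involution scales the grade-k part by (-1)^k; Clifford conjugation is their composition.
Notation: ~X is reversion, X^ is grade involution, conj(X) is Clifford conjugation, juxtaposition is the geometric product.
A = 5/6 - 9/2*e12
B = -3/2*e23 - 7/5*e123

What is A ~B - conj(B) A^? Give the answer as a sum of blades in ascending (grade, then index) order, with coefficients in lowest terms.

first term: 63/10*e3 - 27/4*e13 + 5/4*e23 + 7/6*e123
second term: -63/10*e3 + 27/4*e13 + 5/4*e23 - 7/6*e123
Answer: 63/5*e3 - 27/2*e13 + 7/3*e123


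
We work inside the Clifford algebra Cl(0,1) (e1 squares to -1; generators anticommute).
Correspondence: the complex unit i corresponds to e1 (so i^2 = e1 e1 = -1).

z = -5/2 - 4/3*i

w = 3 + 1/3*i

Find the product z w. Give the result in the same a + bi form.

In blades: z = -5/2 - 4/3*e1, w = 3 + 1/3*e1.
Distribute z over w term by term (generator squares from the signature, products reordered to ascending indices): (-5/2)*w = -15/2 - 5/6*e1; (-4/3*e1)*w = 4/9 - 4*e1.
Sum: -127/18 - 29/6*e1; translating back through the correspondence:
Answer: -127/18 - 29/6*i


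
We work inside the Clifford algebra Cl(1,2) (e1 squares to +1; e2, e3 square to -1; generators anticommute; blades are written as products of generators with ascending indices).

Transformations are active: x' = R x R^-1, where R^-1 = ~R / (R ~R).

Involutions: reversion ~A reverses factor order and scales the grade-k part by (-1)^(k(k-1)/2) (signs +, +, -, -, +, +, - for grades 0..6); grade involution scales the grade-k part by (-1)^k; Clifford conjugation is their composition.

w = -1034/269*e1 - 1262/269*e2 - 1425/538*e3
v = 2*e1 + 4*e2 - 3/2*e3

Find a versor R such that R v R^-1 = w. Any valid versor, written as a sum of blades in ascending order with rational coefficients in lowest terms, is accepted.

Equal squares first: v^2 = w^2 = -57/4. Then v + w = -496/269*e1 - 186/269*e2 - 1116/269*e3 is a versor taking v to w, provided it is invertible.
Answer: -496/269*e1 - 186/269*e2 - 1116/269*e3


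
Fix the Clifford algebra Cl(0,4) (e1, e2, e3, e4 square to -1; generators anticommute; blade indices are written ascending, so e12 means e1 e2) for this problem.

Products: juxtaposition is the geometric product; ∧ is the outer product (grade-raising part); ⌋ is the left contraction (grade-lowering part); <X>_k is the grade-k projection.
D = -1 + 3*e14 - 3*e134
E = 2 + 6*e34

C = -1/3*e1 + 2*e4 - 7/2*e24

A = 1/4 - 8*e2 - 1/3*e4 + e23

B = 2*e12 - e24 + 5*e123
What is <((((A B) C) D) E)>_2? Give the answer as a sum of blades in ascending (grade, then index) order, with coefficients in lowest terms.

step 1: -21*e1 + 1/3*e2 - 8*e4 + 1/2*e12 - 38*e13 - 1/4*e24 - e34 + 5/4*e123 - 2/3*e124 + 5/3*e1234
step 2: 65/8 - 7/3*e1 + 85/3*e2 + 44/3*e3 + 7/6*e4 + 13/9*e12 - 35/6*e13 - 515/12*e14 - 37/12*e23 + 4/9*e24 - 10/3*e123 + 895/12*e124 - 1921/24*e134 - 5/9*e234 - 261/2*e1234
step 3: 1443/4 + 35/6*e1 - 2353/12*e2 - 3025/24*e3 - 35/3*e4 - 10/9*e12 + 28/3*e13 + 559/24*e14 + 1855/3*e23 + 125/9*e24 - 49/2*e34 + 1/3*e123 - 1013/6*e124 + 35/3*e134 + 56/9*e234 + 825/4*e1234
step 4: 1737/2 - 175/3*e1 - 859/2*e2 - 3865/12*e3 + 8795/12*e4 - 22315/18*e12 + 1901/12*e13 - 113/12*e14 + 1320*e23 - 33140/9*e24 + 4231/2*e34 - 3037/3*e123 - 1019/3*e124 + 175/3*e134 - 20953/18*e234 + 2435/6*e1234
step 5: -22315/18*e12 + 1901/12*e13 - 113/12*e14 + 1320*e23 - 33140/9*e24 + 4231/2*e34
Answer: -22315/18*e12 + 1901/12*e13 - 113/12*e14 + 1320*e23 - 33140/9*e24 + 4231/2*e34


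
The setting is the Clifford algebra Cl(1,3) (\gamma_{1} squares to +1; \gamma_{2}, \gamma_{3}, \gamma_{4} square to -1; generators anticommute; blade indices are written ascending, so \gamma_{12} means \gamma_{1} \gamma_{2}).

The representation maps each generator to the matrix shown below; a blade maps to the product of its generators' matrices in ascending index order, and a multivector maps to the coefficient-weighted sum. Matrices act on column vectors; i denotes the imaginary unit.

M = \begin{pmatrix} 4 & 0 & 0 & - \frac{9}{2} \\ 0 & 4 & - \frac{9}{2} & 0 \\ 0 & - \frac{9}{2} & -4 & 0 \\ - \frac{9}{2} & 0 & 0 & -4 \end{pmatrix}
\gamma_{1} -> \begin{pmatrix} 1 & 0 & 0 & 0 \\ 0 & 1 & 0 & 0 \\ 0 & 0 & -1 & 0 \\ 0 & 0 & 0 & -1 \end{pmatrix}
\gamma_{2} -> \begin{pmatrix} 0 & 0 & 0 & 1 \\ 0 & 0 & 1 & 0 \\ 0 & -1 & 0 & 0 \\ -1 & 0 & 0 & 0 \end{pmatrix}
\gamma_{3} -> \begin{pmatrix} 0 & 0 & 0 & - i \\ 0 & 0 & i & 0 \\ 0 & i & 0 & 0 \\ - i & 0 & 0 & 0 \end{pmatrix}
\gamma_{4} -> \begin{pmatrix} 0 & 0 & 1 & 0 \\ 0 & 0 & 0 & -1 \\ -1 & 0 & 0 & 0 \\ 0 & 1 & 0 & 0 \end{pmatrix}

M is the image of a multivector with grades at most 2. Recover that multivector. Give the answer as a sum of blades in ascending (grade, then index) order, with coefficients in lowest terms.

Method: the blade images are trace-orthogonal — tr(rho(e_A) rho(e_B)^-1) = 4 if A = B and 0 otherwise — and rho(e_A)^-1 = (e_A)^2 * rho(e_A) with (e_A)^2 = +1 or -1, so the coefficient of e_A in the preimage is (e_A)^2 * tr(M rho(e_A))/4.
Nonzero projections over blades of grade <= 2: \gamma_{1}: (\gamma_{1})^2 = +1, tr(M rho(\gamma_{1})) = 16, coefficient 4; \gamma_{12}: (\gamma_{12})^2 = +1, tr(M rho(\gamma_{12})) = -18, coefficient -\frac{9}{2}. Every other blade of grade <= 2 projects to 0.
Answer: 4 \gamma_{1} - \frac{9}{2} \gamma_{12}


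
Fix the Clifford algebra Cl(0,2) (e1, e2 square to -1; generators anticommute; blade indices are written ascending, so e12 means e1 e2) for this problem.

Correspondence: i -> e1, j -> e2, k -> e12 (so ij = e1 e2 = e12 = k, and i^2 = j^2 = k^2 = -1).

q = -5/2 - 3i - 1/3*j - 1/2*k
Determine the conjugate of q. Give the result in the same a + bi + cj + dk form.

In blades: q = -5/2 - 3*e1 - 1/3*e2 - 1/2*e12.
Conjugation here is Clifford conjugation: the scalar is fixed and the grade-1 and grade-2 blades all flip sign, giving -5/2 + 3*e1 + 1/3*e2 + 1/2*e12; translating back:
Answer: -5/2 + 3i + 1/3*j + 1/2*k


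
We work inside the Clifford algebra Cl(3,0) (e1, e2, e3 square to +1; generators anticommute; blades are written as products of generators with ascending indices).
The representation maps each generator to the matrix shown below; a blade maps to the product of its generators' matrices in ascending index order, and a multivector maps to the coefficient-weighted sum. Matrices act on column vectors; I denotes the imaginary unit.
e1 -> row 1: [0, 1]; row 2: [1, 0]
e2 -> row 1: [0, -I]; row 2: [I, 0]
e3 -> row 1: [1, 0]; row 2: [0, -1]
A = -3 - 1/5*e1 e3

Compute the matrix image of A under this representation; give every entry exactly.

Bivector images (products of the table entries): rho(e1 e3) = rho(e1)rho(e3) = row 1: [0, -1]; row 2: [1, 0].
M = (-3)*1 + (-1/5)*rho(e1 e3), summed entrywise (1 is the identity matrix):
Answer: row 1: [-3, 1/5]; row 2: [-1/5, -3]


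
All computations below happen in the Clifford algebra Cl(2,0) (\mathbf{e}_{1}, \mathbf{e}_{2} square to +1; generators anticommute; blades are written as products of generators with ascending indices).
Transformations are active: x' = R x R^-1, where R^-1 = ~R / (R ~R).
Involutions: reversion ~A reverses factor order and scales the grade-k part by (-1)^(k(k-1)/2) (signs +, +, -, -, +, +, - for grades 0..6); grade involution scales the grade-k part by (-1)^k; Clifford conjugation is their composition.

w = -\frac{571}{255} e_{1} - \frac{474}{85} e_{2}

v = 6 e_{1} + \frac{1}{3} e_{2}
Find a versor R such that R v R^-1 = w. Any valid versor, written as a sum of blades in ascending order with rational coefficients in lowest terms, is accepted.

Since q(v) = q(w) = \frac{325}{9}, the sum R = v + w = \frac{959}{255} e_{1} - \frac{1337}{255} e_{2} does the job whenever invertible.
Answer: \frac{959}{255} e_{1} - \frac{1337}{255} e_{2}


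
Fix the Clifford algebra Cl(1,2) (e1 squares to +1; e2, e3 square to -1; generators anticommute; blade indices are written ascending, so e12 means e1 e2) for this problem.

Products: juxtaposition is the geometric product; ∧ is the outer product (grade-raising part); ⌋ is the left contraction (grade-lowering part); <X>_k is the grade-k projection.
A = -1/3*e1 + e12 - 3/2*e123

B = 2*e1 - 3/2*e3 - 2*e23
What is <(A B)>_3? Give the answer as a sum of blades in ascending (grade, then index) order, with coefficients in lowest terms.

step 1: -2/3 - 3*e1 - 2*e2 - 9/4*e12 + 5/2*e13 - 3*e23 - 5/6*e123
step 2: -5/6*e123
Answer: -5/6*e123


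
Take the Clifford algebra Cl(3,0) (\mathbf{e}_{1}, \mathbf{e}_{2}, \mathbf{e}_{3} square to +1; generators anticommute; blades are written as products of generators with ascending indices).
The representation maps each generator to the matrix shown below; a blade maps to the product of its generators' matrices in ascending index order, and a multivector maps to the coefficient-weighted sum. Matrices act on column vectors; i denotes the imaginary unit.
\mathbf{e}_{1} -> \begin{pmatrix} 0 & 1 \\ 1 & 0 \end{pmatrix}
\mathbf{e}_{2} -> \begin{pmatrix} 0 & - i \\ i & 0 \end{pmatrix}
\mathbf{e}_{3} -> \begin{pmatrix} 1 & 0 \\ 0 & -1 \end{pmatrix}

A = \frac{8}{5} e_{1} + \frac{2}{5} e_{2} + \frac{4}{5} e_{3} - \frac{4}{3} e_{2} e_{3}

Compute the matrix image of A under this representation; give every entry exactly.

Bivector images (products of the table entries): rho(e_{2} e_{3}) = rho(\mathbf{e}_{2})rho(\mathbf{e}_{3}) = \begin{pmatrix} 0 & i \\ i & 0 \end{pmatrix}.
M = (\frac{8}{5})*rho(e_{1}) + (\frac{2}{5})*rho(e_{2}) + (\frac{4}{5})*rho(e_{3}) + (-\frac{4}{3})*rho(e_{2} e_{3}), summed entrywise:
Answer: \begin{pmatrix} \frac{4}{5} & \frac{8}{5} - \frac{26 i}{15} \\ \frac{8}{5} - \frac{14 i}{15} & - \frac{4}{5} \end{pmatrix}


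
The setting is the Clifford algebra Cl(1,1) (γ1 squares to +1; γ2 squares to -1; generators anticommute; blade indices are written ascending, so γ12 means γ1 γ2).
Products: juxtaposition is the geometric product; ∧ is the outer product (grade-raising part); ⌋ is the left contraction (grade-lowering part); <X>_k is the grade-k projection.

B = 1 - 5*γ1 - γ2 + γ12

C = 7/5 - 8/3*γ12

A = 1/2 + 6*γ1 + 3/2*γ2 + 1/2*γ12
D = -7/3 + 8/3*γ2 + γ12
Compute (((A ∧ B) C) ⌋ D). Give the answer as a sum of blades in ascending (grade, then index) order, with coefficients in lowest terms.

step 1: 1/2 + 7/2*γ1 + γ2 + 5/2*γ12
step 2: -179/30 + 67/30*γ1 - 119/15*γ2 + 13/6*γ12
step 3: 1676/45 - 119/15*γ1 - 1231/90*γ2 - 179/30*γ12
Answer: 1676/45 - 119/15*γ1 - 1231/90*γ2 - 179/30*γ12


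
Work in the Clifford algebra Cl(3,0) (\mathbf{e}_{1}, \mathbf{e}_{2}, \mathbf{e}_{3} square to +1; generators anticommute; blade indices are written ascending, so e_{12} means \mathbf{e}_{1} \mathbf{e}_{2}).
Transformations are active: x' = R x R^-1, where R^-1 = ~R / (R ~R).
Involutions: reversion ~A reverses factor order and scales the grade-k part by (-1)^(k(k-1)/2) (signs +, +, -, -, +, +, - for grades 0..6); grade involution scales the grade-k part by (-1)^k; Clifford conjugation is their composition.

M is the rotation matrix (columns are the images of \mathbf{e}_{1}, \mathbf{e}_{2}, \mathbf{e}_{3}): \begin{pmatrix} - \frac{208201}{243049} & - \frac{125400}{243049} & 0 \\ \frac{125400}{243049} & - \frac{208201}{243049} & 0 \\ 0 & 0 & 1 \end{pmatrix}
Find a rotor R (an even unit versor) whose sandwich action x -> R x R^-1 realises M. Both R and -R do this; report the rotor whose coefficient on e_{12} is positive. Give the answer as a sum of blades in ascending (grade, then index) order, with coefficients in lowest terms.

Method: write R = a + b12*e_{12} + b13*e_{13} + b23*e_{23} with a^2 + b12^2 + b13^2 + b23^2 = 1 (so R^-1 = ~R). Expanding the columns R e_j ~R gives tr M = 4a^2 - 1 and, from the antisymmetric part, M21 - M12 = -4a*b12, M13 - M31 = 4a*b13, M32 - M23 = -4a*b23.
Here tr M = -\frac{173353}{243049}, so a^2 = (1 + tr M)/4 = \frac{17424}{243049} and a = ±\frac{132}{493}. Taking a = \frac{132}{493}: M21 - M12 = \frac{250800}{243049}, M13 - M31 = 0, M32 - M23 = 0, giving b12 = -\frac{475}{493}, b13 = 0, b23 = 0, i.e. R = \frac{132}{493} - \frac{475}{493} e_{12}.
Its e_{12} coefficient is negative, so report the other preimage -R.
Answer: -\frac{132}{493} + \frac{475}{493} e_{12}. Note: both R and -R realise this M (trace -\frac{173353}{243049}); the covering map identifies them, and the e_{12}-coefficient sign is the tie-breaker.


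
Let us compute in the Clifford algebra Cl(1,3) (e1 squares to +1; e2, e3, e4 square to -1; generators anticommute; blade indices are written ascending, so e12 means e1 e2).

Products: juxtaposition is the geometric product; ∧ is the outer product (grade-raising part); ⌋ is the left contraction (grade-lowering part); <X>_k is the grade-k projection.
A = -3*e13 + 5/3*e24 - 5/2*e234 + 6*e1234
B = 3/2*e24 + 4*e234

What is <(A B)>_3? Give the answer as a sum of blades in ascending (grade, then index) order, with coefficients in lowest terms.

step 1: -25/2 + 24*e1 + 35/12*e3 + 9*e13 - 12*e124 + 9/2*e1234
step 2: -12*e124
Answer: -12*e124


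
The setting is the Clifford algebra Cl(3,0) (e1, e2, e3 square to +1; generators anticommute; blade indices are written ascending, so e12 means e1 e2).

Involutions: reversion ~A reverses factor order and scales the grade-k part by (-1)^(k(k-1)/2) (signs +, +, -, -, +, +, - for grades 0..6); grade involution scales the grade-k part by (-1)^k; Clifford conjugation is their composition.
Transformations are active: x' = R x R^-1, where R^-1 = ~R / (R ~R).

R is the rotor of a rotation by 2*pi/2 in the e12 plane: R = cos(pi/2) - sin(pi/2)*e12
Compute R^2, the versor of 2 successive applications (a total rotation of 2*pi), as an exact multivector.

Because a rotor carries half the rotation angle, composing 2 copies of this e12-plane rotor multiplies the phase: 2*(pi/2) = pi, hence R^2 = cos(pi) - sin(pi)*e12.
cos(pi) = -1 and sin(pi) = 0, so R^2 = -1. The total rotation 2*pi is 1 full turn, so every vector returns to itself, yet the rotor is -1, on the OTHER sheet of the double cover (an odd number of 2*pi turns).
Answer: -1


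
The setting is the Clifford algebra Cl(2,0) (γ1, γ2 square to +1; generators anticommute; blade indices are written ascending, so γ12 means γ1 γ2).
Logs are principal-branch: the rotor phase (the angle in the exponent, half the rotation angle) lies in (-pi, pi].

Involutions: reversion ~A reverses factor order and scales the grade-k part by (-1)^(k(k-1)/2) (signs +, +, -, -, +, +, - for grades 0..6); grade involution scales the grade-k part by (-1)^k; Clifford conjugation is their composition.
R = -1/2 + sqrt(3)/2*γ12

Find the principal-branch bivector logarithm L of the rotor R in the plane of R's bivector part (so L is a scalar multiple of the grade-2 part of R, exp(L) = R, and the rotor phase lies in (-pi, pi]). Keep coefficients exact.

The scalar part of R is -1/2, which pins the rotor phase on the principal branch; dividing the bivector part by the sine of that phase recovers the unit plane, and L is the phase times that plane.
Concretely: cos(phase) = -1/2 gives phase = ±2*pi/3, and since phase/sin(phase) is even the sign is immaterial: L = (phase/sin(phase)) * <R>_2 = (4*sqrt(3)*pi/9) * <R>_2.
Answer: 2*pi/3*γ12


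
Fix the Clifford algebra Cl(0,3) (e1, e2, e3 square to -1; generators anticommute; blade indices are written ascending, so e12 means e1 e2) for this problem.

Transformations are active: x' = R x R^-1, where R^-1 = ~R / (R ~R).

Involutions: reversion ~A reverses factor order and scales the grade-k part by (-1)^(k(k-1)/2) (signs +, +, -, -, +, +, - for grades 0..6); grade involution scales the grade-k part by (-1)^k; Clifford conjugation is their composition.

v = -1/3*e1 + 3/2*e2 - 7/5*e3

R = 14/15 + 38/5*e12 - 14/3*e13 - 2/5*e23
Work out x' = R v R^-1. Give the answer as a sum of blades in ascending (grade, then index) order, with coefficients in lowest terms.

~R = 14/15 - 38/5*e12 + 14/3*e13 + 2/5*e23, and R ~R = 18128/225, so R^-1 = ~R / (18128/225).
R v = -821/45*e1 - 127/75*e2 - 79/225*e3 - 263/75*e123
Answer: -3/55*e1 - 107/55*e2 + 241/330*e3


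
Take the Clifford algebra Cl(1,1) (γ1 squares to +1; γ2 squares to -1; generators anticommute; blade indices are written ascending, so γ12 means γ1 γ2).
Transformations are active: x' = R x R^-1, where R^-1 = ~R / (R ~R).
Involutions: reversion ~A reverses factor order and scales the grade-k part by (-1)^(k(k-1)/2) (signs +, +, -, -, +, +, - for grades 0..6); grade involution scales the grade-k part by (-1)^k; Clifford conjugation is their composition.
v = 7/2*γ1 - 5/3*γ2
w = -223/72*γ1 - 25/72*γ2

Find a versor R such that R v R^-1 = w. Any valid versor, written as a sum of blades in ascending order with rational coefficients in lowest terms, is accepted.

Take R = v + w = 29/72*γ1 - 145/72*γ2. Because q(v) = q(w) = 341/36, conjugation by R sends v exactly to w.
Answer: 29/72*γ1 - 145/72*γ2
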